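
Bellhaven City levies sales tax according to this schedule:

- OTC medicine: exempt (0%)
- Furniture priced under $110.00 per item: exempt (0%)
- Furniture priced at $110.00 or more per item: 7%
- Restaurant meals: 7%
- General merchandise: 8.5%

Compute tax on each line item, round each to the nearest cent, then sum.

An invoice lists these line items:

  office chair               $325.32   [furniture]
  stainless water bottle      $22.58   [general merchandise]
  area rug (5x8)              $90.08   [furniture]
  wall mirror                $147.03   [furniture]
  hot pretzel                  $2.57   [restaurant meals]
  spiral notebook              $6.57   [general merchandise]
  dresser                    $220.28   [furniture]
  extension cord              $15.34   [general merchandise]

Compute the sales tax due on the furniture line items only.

Office chair $325.32: furniture, $110.00 or more → 7% → $22.77
Area rug (5x8) $90.08: furniture, under $110.00 → 0% → $0.00
Wall mirror $147.03: furniture, $110.00 or more → 7% → $10.29
Dresser $220.28: furniture, $110.00 or more → 7% → $15.42
Tax on furniture = $22.77 + $0.00 + $10.29 + $15.42 = $48.48

$48.48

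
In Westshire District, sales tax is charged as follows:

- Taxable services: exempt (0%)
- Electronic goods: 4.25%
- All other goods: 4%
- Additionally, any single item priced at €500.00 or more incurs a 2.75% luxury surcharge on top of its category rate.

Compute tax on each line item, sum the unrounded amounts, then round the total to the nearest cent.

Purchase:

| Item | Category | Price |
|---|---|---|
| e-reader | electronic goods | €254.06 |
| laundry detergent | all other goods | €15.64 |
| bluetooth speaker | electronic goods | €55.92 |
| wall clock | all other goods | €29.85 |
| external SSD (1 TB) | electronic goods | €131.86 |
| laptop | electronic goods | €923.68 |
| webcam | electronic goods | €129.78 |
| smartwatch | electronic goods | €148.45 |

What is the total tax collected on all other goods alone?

Laundry detergent €15.64: all other goods → 4% → €0.6256
Wall clock €29.85: all other goods → 4% → €1.194
Tax on all other goods: unrounded sum = €1.8196 → €1.82

€1.82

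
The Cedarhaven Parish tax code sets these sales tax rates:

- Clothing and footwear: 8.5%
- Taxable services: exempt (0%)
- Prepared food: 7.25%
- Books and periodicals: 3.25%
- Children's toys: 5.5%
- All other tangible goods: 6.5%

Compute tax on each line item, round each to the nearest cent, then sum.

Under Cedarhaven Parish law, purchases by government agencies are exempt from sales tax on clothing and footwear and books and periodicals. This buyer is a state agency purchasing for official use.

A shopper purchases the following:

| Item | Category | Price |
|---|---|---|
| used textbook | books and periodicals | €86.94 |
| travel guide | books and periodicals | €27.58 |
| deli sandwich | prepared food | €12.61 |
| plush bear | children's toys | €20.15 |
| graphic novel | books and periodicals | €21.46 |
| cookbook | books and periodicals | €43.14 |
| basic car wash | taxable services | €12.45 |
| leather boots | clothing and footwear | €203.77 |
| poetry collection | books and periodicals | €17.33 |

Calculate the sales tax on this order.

€2.02

Used textbook €86.94: books and periodicals, buyer-exempt → 0% → €0.00
Travel guide €27.58: books and periodicals, buyer-exempt → 0% → €0.00
Deli sandwich €12.61: prepared food → 7.25% → €0.91
Plush bear €20.15: children's toys → 5.5% → €1.11
Graphic novel €21.46: books and periodicals, buyer-exempt → 0% → €0.00
Cookbook €43.14: books and periodicals, buyer-exempt → 0% → €0.00
Basic car wash €12.45: taxable services → 0% → €0.00
Leather boots €203.77: clothing and footwear, buyer-exempt → 0% → €0.00
Poetry collection €17.33: books and periodicals, buyer-exempt → 0% → €0.00
Total tax = €0.91 + €1.11 = €2.02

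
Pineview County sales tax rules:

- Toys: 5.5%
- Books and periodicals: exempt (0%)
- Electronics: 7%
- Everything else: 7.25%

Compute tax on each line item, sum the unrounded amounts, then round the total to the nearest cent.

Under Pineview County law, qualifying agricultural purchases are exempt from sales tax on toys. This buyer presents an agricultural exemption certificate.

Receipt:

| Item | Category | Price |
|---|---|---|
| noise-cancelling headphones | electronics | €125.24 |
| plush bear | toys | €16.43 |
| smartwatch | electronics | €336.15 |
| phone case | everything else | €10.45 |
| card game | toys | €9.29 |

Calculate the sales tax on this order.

Noise-cancelling headphones €125.24: electronics → 7% → €8.7668
Plush bear €16.43: toys, buyer-exempt → 0% → €0.00
Smartwatch €336.15: electronics → 7% → €23.5305
Phone case €10.45: everything else → 7.25% → €0.757625
Card game €9.29: toys, buyer-exempt → 0% → €0.00
Unrounded tax sum = €33.054925 → €33.05

€33.05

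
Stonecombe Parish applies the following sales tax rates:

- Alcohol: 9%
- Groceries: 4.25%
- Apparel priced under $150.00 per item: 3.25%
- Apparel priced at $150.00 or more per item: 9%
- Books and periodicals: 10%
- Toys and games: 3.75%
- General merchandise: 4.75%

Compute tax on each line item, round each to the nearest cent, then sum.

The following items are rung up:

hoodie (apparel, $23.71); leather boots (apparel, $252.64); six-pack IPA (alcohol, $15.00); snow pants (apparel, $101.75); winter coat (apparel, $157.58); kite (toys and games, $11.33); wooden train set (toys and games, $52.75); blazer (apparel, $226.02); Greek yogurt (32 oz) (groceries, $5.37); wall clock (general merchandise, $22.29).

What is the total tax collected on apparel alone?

$61.34

Hoodie $23.71: apparel, under $150.00 → 3.25% → $0.77
Leather boots $252.64: apparel, $150.00 or more → 9% → $22.74
Snow pants $101.75: apparel, under $150.00 → 3.25% → $3.31
Winter coat $157.58: apparel, $150.00 or more → 9% → $14.18
Blazer $226.02: apparel, $150.00 or more → 9% → $20.34
Tax on apparel = $0.77 + $22.74 + $3.31 + $14.18 + $20.34 = $61.34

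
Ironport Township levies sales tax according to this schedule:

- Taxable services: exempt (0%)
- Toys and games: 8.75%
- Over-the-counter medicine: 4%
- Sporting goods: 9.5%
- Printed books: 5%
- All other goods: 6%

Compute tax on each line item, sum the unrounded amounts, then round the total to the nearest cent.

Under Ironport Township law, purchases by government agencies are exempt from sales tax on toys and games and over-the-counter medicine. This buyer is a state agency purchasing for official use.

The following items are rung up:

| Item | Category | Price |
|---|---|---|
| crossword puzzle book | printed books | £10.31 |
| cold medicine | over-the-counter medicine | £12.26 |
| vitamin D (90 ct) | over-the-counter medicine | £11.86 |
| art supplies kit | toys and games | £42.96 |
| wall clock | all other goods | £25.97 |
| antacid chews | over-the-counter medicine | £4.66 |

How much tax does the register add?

£2.07

Crossword puzzle book £10.31: printed books → 5% → £0.5155
Cold medicine £12.26: over-the-counter medicine, buyer-exempt → 0% → £0.00
Vitamin D (90 ct) £11.86: over-the-counter medicine, buyer-exempt → 0% → £0.00
Art supplies kit £42.96: toys and games, buyer-exempt → 0% → £0.00
Wall clock £25.97: all other goods → 6% → £1.5582
Antacid chews £4.66: over-the-counter medicine, buyer-exempt → 0% → £0.00
Unrounded tax sum = £2.0737 → £2.07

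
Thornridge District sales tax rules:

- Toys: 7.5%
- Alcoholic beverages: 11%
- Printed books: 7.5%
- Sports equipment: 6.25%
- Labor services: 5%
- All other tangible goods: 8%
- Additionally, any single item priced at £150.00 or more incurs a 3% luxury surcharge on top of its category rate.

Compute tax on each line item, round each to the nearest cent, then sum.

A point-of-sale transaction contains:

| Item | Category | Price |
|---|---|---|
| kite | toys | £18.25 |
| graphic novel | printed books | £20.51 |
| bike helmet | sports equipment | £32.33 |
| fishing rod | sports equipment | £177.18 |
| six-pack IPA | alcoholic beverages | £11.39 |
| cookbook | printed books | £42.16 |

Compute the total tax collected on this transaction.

Kite £18.25: toys → 7.5% → £1.37
Graphic novel £20.51: printed books → 7.5% → £1.54
Bike helmet £32.33: sports equipment → 6.25% → £2.02
Fishing rod £177.18: sports equipment → 6.25% + 3% surcharge = 9.25% → £16.39
Six-pack IPA £11.39: alcoholic beverages → 11% → £1.25
Cookbook £42.16: printed books → 7.5% → £3.16
Total tax = £1.37 + £1.54 + £2.02 + £16.39 + £1.25 + £3.16 = £25.73

£25.73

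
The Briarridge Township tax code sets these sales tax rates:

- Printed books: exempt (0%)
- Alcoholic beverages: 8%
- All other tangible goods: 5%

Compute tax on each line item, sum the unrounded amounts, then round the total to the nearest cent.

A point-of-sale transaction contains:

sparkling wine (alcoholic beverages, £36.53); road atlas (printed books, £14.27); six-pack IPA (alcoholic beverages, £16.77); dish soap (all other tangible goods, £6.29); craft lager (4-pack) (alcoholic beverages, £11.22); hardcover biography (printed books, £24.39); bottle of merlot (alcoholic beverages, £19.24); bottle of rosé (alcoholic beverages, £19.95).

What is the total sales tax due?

£8.61

Sparkling wine £36.53: alcoholic beverages → 8% → £2.9224
Road atlas £14.27: printed books → 0% → £0.00
Six-pack IPA £16.77: alcoholic beverages → 8% → £1.3416
Dish soap £6.29: all other tangible goods → 5% → £0.3145
Craft lager (4-pack) £11.22: alcoholic beverages → 8% → £0.8976
Hardcover biography £24.39: printed books → 0% → £0.00
Bottle of merlot £19.24: alcoholic beverages → 8% → £1.5392
Bottle of rosé £19.95: alcoholic beverages → 8% → £1.596
Unrounded tax sum = £8.6113 → £8.61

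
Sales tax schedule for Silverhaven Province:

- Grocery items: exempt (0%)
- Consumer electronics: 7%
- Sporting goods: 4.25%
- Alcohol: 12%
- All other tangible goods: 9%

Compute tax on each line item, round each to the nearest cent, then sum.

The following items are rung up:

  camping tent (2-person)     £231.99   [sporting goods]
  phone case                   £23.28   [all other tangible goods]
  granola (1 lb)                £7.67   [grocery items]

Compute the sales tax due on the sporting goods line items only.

Camping tent (2-person) £231.99: sporting goods → 4.25% → £9.86
Tax on sporting goods = £9.86

£9.86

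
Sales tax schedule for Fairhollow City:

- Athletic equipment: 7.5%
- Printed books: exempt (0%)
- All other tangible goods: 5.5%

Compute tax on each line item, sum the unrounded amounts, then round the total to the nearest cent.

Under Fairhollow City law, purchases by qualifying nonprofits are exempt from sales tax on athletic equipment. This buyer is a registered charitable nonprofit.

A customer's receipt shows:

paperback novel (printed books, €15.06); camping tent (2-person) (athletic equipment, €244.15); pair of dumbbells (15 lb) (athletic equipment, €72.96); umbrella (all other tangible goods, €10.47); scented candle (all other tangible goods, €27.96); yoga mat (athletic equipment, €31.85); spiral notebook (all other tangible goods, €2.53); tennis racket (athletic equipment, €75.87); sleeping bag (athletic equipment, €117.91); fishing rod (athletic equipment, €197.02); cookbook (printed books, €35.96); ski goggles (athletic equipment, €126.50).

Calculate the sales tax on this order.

€2.25

Paperback novel €15.06: printed books → 0% → €0.00
Camping tent (2-person) €244.15: athletic equipment, buyer-exempt → 0% → €0.00
Pair of dumbbells (15 lb) €72.96: athletic equipment, buyer-exempt → 0% → €0.00
Umbrella €10.47: all other tangible goods → 5.5% → €0.57585
Scented candle €27.96: all other tangible goods → 5.5% → €1.5378
Yoga mat €31.85: athletic equipment, buyer-exempt → 0% → €0.00
Spiral notebook €2.53: all other tangible goods → 5.5% → €0.13915
Tennis racket €75.87: athletic equipment, buyer-exempt → 0% → €0.00
Sleeping bag €117.91: athletic equipment, buyer-exempt → 0% → €0.00
Fishing rod €197.02: athletic equipment, buyer-exempt → 0% → €0.00
Cookbook €35.96: printed books → 0% → €0.00
Ski goggles €126.50: athletic equipment, buyer-exempt → 0% → €0.00
Unrounded tax sum = €2.2528 → €2.25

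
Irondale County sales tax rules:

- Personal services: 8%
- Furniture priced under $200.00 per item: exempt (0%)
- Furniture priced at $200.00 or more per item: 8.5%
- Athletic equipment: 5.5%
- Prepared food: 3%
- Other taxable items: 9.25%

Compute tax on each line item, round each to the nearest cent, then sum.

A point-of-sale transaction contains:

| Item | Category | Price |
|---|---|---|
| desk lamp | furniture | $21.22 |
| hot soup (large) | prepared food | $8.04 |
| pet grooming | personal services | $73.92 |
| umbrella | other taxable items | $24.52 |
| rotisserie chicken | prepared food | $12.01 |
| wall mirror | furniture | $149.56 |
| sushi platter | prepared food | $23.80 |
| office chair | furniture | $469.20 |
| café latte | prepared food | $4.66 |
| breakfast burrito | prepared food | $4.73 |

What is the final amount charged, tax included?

Desk lamp $21.22: furniture, under $200.00 → 0% → $0.00
Hot soup (large) $8.04: prepared food → 3% → $0.24
Pet grooming $73.92: personal services → 8% → $5.91
Umbrella $24.52: other taxable items → 9.25% → $2.27
Rotisserie chicken $12.01: prepared food → 3% → $0.36
Wall mirror $149.56: furniture, under $200.00 → 0% → $0.00
Sushi platter $23.80: prepared food → 3% → $0.71
Office chair $469.20: furniture, $200.00 or more → 8.5% → $39.88
Café latte $4.66: prepared food → 3% → $0.14
Breakfast burrito $4.73: prepared food → 3% → $0.14
Subtotal = $791.66; tax = $49.65; total due = $841.31

$841.31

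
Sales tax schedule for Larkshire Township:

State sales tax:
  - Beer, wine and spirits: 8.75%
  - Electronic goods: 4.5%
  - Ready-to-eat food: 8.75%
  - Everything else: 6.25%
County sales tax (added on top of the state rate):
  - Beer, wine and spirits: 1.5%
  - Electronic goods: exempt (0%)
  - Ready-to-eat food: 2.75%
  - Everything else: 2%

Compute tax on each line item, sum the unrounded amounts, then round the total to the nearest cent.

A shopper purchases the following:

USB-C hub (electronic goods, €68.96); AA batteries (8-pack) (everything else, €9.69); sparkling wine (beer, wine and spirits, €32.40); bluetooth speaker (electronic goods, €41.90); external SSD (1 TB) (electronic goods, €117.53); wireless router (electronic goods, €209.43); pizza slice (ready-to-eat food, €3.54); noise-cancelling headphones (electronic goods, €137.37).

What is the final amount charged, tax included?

€651.23

USB-C hub €68.96: electronic goods → 4.5% + 0% county = 4.5% → €3.1032
AA batteries (8-pack) €9.69: everything else → 6.25% + 2% county = 8.25% → €0.799425
Sparkling wine €32.40: beer, wine and spirits → 8.75% + 1.5% county = 10.25% → €3.321
Bluetooth speaker €41.90: electronic goods → 4.5% + 0% county = 4.5% → €1.8855
External SSD (1 TB) €117.53: electronic goods → 4.5% + 0% county = 4.5% → €5.28885
Wireless router €209.43: electronic goods → 4.5% + 0% county = 4.5% → €9.42435
Pizza slice €3.54: ready-to-eat food → 8.75% + 2.75% county = 11.5% → €0.4071
Noise-cancelling headphones €137.37: electronic goods → 4.5% + 0% county = 4.5% → €6.18165
Subtotal = €620.82; unrounded tax = €30.411075 → €30.41; total due = €651.23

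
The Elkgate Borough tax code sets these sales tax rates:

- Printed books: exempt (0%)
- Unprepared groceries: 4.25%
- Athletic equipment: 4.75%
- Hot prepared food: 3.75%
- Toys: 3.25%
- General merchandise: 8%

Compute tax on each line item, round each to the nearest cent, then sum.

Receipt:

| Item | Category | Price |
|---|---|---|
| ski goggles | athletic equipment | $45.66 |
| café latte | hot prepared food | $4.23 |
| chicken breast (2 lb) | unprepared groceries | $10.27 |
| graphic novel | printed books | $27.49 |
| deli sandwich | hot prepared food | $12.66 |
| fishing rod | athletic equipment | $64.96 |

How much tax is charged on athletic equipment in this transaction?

$5.26

Ski goggles $45.66: athletic equipment → 4.75% → $2.17
Fishing rod $64.96: athletic equipment → 4.75% → $3.09
Tax on athletic equipment = $2.17 + $3.09 = $5.26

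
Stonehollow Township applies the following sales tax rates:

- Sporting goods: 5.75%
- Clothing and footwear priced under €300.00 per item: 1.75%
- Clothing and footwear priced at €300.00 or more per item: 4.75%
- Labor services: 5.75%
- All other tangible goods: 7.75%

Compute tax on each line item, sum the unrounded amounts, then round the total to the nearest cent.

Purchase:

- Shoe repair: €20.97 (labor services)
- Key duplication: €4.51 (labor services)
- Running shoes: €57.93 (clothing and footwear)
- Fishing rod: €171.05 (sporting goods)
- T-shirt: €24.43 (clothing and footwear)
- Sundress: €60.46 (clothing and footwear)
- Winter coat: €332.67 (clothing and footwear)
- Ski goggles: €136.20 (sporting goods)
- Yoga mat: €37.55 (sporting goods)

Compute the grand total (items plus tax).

Shoe repair €20.97: labor services → 5.75% → €1.205775
Key duplication €4.51: labor services → 5.75% → €0.259325
Running shoes €57.93: clothing and footwear, under €300.00 → 1.75% → €1.013775
Fishing rod €171.05: sporting goods → 5.75% → €9.835375
T-shirt €24.43: clothing and footwear, under €300.00 → 1.75% → €0.427525
Sundress €60.46: clothing and footwear, under €300.00 → 1.75% → €1.05805
Winter coat €332.67: clothing and footwear, €300.00 or more → 4.75% → €15.801825
Ski goggles €136.20: sporting goods → 5.75% → €7.8315
Yoga mat €37.55: sporting goods → 5.75% → €2.159125
Subtotal = €845.77; unrounded tax = €39.592275 → €39.59; total due = €885.36

€885.36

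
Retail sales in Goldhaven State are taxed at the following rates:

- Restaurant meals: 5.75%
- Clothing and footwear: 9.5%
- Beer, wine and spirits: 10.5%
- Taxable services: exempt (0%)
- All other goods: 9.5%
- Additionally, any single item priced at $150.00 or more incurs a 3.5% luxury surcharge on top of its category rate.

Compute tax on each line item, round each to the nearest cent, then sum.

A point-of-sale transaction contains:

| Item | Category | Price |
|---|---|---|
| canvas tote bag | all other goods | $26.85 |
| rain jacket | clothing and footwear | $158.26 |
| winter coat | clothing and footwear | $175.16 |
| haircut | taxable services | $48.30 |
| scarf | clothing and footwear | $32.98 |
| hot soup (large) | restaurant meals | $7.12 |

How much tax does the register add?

$49.43

Canvas tote bag $26.85: all other goods → 9.5% → $2.55
Rain jacket $158.26: clothing and footwear → 9.5% + 3.5% surcharge = 13% → $20.57
Winter coat $175.16: clothing and footwear → 9.5% + 3.5% surcharge = 13% → $22.77
Haircut $48.30: taxable services → 0% → $0.00
Scarf $32.98: clothing and footwear → 9.5% → $3.13
Hot soup (large) $7.12: restaurant meals → 5.75% → $0.41
Total tax = $2.55 + $20.57 + $22.77 + $3.13 + $0.41 = $49.43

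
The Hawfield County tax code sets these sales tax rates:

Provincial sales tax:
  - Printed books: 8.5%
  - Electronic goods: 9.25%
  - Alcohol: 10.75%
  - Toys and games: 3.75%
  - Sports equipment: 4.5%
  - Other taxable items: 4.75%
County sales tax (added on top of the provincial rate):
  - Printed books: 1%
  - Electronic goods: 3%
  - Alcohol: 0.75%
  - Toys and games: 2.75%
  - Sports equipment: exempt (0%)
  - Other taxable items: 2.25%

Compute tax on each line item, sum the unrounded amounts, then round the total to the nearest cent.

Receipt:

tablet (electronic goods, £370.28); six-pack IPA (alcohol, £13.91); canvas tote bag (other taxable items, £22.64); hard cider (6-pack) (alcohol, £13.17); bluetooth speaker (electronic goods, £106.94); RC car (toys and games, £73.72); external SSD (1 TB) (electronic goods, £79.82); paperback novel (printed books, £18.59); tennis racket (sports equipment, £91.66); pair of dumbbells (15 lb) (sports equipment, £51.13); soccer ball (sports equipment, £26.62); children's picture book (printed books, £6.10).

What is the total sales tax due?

£87.70

Tablet £370.28: electronic goods → 9.25% + 3% county = 12.25% → £45.3593
Six-pack IPA £13.91: alcohol → 10.75% + 0.75% county = 11.5% → £1.59965
Canvas tote bag £22.64: other taxable items → 4.75% + 2.25% county = 7% → £1.5848
Hard cider (6-pack) £13.17: alcohol → 10.75% + 0.75% county = 11.5% → £1.51455
Bluetooth speaker £106.94: electronic goods → 9.25% + 3% county = 12.25% → £13.10015
RC car £73.72: toys and games → 3.75% + 2.75% county = 6.5% → £4.7918
External SSD (1 TB) £79.82: electronic goods → 9.25% + 3% county = 12.25% → £9.77795
Paperback novel £18.59: printed books → 8.5% + 1% county = 9.5% → £1.76605
Tennis racket £91.66: sports equipment → 4.5% + 0% county = 4.5% → £4.1247
Pair of dumbbells (15 lb) £51.13: sports equipment → 4.5% + 0% county = 4.5% → £2.30085
Soccer ball £26.62: sports equipment → 4.5% + 0% county = 4.5% → £1.1979
Children's picture book £6.10: printed books → 8.5% + 1% county = 9.5% → £0.5795
Unrounded tax sum = £87.6972 → £87.70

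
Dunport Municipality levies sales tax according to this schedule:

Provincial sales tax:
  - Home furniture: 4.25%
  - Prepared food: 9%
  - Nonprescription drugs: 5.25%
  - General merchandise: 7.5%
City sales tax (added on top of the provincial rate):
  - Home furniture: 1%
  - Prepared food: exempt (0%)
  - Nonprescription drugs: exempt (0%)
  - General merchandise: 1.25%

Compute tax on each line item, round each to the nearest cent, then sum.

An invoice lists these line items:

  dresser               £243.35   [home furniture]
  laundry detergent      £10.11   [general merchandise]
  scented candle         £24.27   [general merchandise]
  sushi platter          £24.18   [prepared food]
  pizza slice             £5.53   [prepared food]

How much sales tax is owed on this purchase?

£18.46

Dresser £243.35: home furniture → 4.25% + 1% city = 5.25% → £12.78
Laundry detergent £10.11: general merchandise → 7.5% + 1.25% city = 8.75% → £0.88
Scented candle £24.27: general merchandise → 7.5% + 1.25% city = 8.75% → £2.12
Sushi platter £24.18: prepared food → 9% + 0% city = 9% → £2.18
Pizza slice £5.53: prepared food → 9% + 0% city = 9% → £0.50
Total tax = £12.78 + £0.88 + £2.12 + £2.18 + £0.50 = £18.46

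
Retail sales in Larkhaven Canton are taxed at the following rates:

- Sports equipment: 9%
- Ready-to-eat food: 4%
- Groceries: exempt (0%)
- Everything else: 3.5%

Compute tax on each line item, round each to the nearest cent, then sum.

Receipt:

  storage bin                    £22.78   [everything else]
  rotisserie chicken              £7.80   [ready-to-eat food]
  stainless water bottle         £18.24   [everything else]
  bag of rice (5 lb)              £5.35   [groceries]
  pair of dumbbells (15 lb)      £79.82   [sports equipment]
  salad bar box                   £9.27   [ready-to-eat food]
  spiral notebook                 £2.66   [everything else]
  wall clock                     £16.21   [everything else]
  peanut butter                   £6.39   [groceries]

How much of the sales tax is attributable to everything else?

Storage bin £22.78: everything else → 3.5% → £0.80
Stainless water bottle £18.24: everything else → 3.5% → £0.64
Spiral notebook £2.66: everything else → 3.5% → £0.09
Wall clock £16.21: everything else → 3.5% → £0.57
Tax on everything else = £0.80 + £0.64 + £0.09 + £0.57 = £2.10

£2.10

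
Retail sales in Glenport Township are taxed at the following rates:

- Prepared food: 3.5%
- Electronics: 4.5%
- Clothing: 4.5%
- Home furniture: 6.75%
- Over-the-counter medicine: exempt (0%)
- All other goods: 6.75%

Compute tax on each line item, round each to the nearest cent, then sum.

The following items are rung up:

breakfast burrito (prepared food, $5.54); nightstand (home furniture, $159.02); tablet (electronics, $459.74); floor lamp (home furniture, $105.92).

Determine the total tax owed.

$38.76

Breakfast burrito $5.54: prepared food → 3.5% → $0.19
Nightstand $159.02: home furniture → 6.75% → $10.73
Tablet $459.74: electronics → 4.5% → $20.69
Floor lamp $105.92: home furniture → 6.75% → $7.15
Total tax = $0.19 + $10.73 + $20.69 + $7.15 = $38.76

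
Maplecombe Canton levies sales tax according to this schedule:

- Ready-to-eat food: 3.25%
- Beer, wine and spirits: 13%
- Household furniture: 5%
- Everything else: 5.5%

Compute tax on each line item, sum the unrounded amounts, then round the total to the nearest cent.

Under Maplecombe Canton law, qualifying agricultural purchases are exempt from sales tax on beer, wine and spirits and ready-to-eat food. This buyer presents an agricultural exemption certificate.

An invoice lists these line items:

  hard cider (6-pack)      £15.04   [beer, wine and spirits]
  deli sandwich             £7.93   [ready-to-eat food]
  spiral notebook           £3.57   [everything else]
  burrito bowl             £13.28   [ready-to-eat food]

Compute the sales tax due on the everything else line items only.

Spiral notebook £3.57: everything else → 5.5% → £0.19635
Tax on everything else: unrounded sum = £0.19635 → £0.20

£0.20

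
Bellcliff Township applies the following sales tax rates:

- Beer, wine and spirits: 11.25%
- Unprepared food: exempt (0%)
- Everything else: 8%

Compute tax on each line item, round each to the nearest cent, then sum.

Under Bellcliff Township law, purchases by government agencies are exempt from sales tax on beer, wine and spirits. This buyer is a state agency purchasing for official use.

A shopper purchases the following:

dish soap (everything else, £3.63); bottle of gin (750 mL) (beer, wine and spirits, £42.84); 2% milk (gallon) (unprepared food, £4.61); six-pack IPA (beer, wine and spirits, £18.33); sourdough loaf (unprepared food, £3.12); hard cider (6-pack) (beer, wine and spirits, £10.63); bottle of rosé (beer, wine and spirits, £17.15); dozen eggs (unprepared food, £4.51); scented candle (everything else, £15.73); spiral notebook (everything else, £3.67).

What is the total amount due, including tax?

£126.06

Dish soap £3.63: everything else → 8% → £0.29
Bottle of gin (750 mL) £42.84: beer, wine and spirits, buyer-exempt → 0% → £0.00
2% milk (gallon) £4.61: unprepared food → 0% → £0.00
Six-pack IPA £18.33: beer, wine and spirits, buyer-exempt → 0% → £0.00
Sourdough loaf £3.12: unprepared food → 0% → £0.00
Hard cider (6-pack) £10.63: beer, wine and spirits, buyer-exempt → 0% → £0.00
Bottle of rosé £17.15: beer, wine and spirits, buyer-exempt → 0% → £0.00
Dozen eggs £4.51: unprepared food → 0% → £0.00
Scented candle £15.73: everything else → 8% → £1.26
Spiral notebook £3.67: everything else → 8% → £0.29
Subtotal = £124.22; tax = £1.84; total due = £126.06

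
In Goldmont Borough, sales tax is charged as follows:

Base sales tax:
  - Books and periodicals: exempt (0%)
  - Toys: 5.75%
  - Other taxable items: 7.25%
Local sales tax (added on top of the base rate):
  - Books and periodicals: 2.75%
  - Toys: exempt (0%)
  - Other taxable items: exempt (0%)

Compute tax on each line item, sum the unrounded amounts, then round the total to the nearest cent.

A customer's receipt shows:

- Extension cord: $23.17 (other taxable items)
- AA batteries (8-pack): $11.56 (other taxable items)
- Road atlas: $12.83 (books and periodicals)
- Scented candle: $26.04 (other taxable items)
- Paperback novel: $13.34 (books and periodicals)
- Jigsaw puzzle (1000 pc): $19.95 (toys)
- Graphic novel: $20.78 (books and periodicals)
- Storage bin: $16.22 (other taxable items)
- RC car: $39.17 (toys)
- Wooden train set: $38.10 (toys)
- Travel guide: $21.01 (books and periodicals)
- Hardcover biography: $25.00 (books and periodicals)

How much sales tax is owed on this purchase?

Extension cord $23.17: other taxable items → 7.25% + 0% local = 7.25% → $1.679825
AA batteries (8-pack) $11.56: other taxable items → 7.25% + 0% local = 7.25% → $0.8381
Road atlas $12.83: books and periodicals → 0% + 2.75% local = 2.75% → $0.352825
Scented candle $26.04: other taxable items → 7.25% + 0% local = 7.25% → $1.8879
Paperback novel $13.34: books and periodicals → 0% + 2.75% local = 2.75% → $0.36685
Jigsaw puzzle (1000 pc) $19.95: toys → 5.75% + 0% local = 5.75% → $1.147125
Graphic novel $20.78: books and periodicals → 0% + 2.75% local = 2.75% → $0.57145
Storage bin $16.22: other taxable items → 7.25% + 0% local = 7.25% → $1.17595
RC car $39.17: toys → 5.75% + 0% local = 5.75% → $2.252275
Wooden train set $38.10: toys → 5.75% + 0% local = 5.75% → $2.19075
Travel guide $21.01: books and periodicals → 0% + 2.75% local = 2.75% → $0.577775
Hardcover biography $25.00: books and periodicals → 0% + 2.75% local = 2.75% → $0.6875
Unrounded tax sum = $13.728325 → $13.73

$13.73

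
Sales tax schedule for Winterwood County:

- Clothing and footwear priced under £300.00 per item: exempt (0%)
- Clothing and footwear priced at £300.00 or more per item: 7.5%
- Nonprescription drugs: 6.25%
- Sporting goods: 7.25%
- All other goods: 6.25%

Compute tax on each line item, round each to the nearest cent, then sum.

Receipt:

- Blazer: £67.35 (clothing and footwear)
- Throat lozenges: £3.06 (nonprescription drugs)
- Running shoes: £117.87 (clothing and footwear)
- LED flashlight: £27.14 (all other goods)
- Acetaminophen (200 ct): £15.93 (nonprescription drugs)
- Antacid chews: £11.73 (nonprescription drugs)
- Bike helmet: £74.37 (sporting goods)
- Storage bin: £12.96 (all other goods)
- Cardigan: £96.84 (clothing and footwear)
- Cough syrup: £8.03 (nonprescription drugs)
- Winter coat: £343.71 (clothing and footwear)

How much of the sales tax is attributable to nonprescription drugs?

Throat lozenges £3.06: nonprescription drugs → 6.25% → £0.19
Acetaminophen (200 ct) £15.93: nonprescription drugs → 6.25% → £1.00
Antacid chews £11.73: nonprescription drugs → 6.25% → £0.73
Cough syrup £8.03: nonprescription drugs → 6.25% → £0.50
Tax on nonprescription drugs = £0.19 + £1.00 + £0.73 + £0.50 = £2.42

£2.42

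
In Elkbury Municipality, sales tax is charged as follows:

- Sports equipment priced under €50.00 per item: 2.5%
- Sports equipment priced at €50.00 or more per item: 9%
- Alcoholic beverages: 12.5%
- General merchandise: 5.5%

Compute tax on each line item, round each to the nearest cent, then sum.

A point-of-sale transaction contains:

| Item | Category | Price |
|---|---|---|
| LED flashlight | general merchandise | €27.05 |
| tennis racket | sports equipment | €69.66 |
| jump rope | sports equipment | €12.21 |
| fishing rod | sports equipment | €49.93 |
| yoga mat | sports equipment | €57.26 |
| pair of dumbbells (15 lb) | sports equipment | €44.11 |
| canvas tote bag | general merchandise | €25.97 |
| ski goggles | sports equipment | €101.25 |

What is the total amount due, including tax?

€413.55

LED flashlight €27.05: general merchandise → 5.5% → €1.49
Tennis racket €69.66: sports equipment, €50.00 or more → 9% → €6.27
Jump rope €12.21: sports equipment, under €50.00 → 2.5% → €0.31
Fishing rod €49.93: sports equipment, under €50.00 → 2.5% → €1.25
Yoga mat €57.26: sports equipment, €50.00 or more → 9% → €5.15
Pair of dumbbells (15 lb) €44.11: sports equipment, under €50.00 → 2.5% → €1.10
Canvas tote bag €25.97: general merchandise → 5.5% → €1.43
Ski goggles €101.25: sports equipment, €50.00 or more → 9% → €9.11
Subtotal = €387.44; tax = €26.11; total due = €413.55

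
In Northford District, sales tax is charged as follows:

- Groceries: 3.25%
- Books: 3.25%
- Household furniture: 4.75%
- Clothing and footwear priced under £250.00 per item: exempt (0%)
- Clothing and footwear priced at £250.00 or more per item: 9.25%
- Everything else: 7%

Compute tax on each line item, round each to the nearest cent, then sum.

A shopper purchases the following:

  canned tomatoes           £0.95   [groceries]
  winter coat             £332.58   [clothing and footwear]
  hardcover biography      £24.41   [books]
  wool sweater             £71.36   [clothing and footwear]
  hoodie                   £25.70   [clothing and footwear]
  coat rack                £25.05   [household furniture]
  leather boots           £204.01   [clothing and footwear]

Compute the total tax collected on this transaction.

Canned tomatoes £0.95: groceries → 3.25% → £0.03
Winter coat £332.58: clothing and footwear, £250.00 or more → 9.25% → £30.76
Hardcover biography £24.41: books → 3.25% → £0.79
Wool sweater £71.36: clothing and footwear, under £250.00 → 0% → £0.00
Hoodie £25.70: clothing and footwear, under £250.00 → 0% → £0.00
Coat rack £25.05: household furniture → 4.75% → £1.19
Leather boots £204.01: clothing and footwear, under £250.00 → 0% → £0.00
Total tax = £0.03 + £30.76 + £0.79 + £1.19 = £32.77

£32.77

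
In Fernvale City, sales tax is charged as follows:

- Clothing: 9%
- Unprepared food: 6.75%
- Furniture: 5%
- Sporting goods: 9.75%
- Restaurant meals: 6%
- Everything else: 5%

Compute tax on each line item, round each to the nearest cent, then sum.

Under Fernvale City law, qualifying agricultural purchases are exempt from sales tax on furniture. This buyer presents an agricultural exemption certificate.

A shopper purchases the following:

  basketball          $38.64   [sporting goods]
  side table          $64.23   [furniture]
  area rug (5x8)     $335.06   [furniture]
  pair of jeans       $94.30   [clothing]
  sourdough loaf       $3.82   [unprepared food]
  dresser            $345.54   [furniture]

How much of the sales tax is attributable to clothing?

$8.49

Pair of jeans $94.30: clothing → 9% → $8.49
Tax on clothing = $8.49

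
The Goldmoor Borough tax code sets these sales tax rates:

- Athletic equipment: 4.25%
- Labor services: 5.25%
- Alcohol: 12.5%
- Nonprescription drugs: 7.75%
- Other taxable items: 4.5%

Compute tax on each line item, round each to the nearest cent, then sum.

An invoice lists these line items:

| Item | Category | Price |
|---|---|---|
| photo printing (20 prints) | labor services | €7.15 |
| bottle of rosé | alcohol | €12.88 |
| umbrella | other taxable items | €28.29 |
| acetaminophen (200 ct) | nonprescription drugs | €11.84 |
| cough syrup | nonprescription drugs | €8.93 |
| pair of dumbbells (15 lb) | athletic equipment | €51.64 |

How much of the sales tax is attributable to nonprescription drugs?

€1.61

Acetaminophen (200 ct) €11.84: nonprescription drugs → 7.75% → €0.92
Cough syrup €8.93: nonprescription drugs → 7.75% → €0.69
Tax on nonprescription drugs = €0.92 + €0.69 = €1.61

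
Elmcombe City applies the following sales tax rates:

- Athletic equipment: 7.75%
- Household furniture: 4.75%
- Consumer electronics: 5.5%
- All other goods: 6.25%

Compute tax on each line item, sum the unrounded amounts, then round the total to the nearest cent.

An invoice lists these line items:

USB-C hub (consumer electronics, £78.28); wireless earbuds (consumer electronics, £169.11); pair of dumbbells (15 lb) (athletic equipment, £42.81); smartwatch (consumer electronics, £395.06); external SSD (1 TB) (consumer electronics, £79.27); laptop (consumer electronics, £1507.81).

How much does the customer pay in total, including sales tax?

£2398.28

USB-C hub £78.28: consumer electronics → 5.5% → £4.3054
Wireless earbuds £169.11: consumer electronics → 5.5% → £9.30105
Pair of dumbbells (15 lb) £42.81: athletic equipment → 7.75% → £3.317775
Smartwatch £395.06: consumer electronics → 5.5% → £21.7283
External SSD (1 TB) £79.27: consumer electronics → 5.5% → £4.35985
Laptop £1507.81: consumer electronics → 5.5% → £82.92955
Subtotal = £2272.34; unrounded tax = £125.941925 → £125.94; total due = £2398.28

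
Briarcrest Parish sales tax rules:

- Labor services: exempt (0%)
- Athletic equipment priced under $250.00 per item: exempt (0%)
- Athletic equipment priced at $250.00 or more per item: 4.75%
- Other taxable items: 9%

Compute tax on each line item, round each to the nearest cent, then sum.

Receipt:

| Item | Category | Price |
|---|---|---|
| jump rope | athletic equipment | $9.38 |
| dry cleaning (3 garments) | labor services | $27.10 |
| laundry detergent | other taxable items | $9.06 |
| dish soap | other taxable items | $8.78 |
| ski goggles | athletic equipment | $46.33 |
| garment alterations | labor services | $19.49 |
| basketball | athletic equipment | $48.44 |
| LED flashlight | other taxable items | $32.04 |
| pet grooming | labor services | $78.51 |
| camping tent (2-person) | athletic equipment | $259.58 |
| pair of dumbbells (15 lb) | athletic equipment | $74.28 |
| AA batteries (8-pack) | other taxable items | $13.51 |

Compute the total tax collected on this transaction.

$18.04

Jump rope $9.38: athletic equipment, under $250.00 → 0% → $0.00
Dry cleaning (3 garments) $27.10: labor services → 0% → $0.00
Laundry detergent $9.06: other taxable items → 9% → $0.82
Dish soap $8.78: other taxable items → 9% → $0.79
Ski goggles $46.33: athletic equipment, under $250.00 → 0% → $0.00
Garment alterations $19.49: labor services → 0% → $0.00
Basketball $48.44: athletic equipment, under $250.00 → 0% → $0.00
LED flashlight $32.04: other taxable items → 9% → $2.88
Pet grooming $78.51: labor services → 0% → $0.00
Camping tent (2-person) $259.58: athletic equipment, $250.00 or more → 4.75% → $12.33
Pair of dumbbells (15 lb) $74.28: athletic equipment, under $250.00 → 0% → $0.00
AA batteries (8-pack) $13.51: other taxable items → 9% → $1.22
Total tax = $0.82 + $0.79 + $2.88 + $12.33 + $1.22 = $18.04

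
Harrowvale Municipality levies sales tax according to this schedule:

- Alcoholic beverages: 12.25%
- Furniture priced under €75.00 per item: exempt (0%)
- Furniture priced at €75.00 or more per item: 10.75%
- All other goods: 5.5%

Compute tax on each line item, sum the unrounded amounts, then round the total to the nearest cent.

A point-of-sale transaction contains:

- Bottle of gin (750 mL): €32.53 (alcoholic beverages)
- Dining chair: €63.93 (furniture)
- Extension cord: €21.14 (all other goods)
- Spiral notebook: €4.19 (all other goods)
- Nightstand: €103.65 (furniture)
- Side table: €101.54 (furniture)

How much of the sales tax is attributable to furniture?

€22.06

Dining chair €63.93: furniture, under €75.00 → 0% → €0.00
Nightstand €103.65: furniture, €75.00 or more → 10.75% → €11.142375
Side table €101.54: furniture, €75.00 or more → 10.75% → €10.91555
Tax on furniture: unrounded sum = €22.057925 → €22.06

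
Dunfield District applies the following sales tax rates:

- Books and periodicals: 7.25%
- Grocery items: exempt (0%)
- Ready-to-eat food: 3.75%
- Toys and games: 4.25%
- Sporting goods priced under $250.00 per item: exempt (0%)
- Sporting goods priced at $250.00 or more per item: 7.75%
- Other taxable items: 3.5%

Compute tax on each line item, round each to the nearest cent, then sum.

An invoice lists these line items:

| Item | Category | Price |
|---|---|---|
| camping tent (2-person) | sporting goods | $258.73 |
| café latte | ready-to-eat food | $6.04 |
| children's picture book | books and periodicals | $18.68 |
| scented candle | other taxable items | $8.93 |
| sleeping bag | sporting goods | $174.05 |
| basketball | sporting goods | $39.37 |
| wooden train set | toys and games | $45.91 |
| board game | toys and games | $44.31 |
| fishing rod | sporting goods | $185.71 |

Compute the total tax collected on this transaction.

Camping tent (2-person) $258.73: sporting goods, $250.00 or more → 7.75% → $20.05
Café latte $6.04: ready-to-eat food → 3.75% → $0.23
Children's picture book $18.68: books and periodicals → 7.25% → $1.35
Scented candle $8.93: other taxable items → 3.5% → $0.31
Sleeping bag $174.05: sporting goods, under $250.00 → 0% → $0.00
Basketball $39.37: sporting goods, under $250.00 → 0% → $0.00
Wooden train set $45.91: toys and games → 4.25% → $1.95
Board game $44.31: toys and games → 4.25% → $1.88
Fishing rod $185.71: sporting goods, under $250.00 → 0% → $0.00
Total tax = $20.05 + $0.23 + $1.35 + $0.31 + $1.95 + $1.88 = $25.77

$25.77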